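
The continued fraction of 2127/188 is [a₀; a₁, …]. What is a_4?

2127 = 11·188 + 59   →  a_0 = 11
188 = 3·59 + 11   →  a_1 = 3
59 = 5·11 + 4   →  a_2 = 5
11 = 2·4 + 3   →  a_3 = 2
4 = 1·3 + 1   →  a_4 = 1

1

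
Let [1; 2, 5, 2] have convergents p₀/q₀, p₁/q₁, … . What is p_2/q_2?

16/11

Using pₖ = aₖpₖ₋₁ + pₖ₋₂, qₖ = aₖqₖ₋₁ + qₖ₋₂ (with p₋₁=1, p₋₂=0, q₋₁=0, q₋₂=1):
  k=0: a=1, p=1, q=1
  k=1: a=2, p=3, q=2
  k=2: a=5, p=16, q=11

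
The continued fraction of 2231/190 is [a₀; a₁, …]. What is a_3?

2231 = 11·190 + 141   →  a_0 = 11
190 = 1·141 + 49   →  a_1 = 1
141 = 2·49 + 43   →  a_2 = 2
49 = 1·43 + 6   →  a_3 = 1

1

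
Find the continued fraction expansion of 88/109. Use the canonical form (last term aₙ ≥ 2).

[0; 1, 4, 5, 4]

88 = 0*109 + 88
109 = 1*88 + 21
88 = 4*21 + 4
21 = 5*4 + 1
4 = 4*1 + 0  (stop)
So 88/109 = [0; 1, 4, 5, 4].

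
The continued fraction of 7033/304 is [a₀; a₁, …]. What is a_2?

2

7033 = 23·304 + 41   →  a_0 = 23
304 = 7·41 + 17   →  a_1 = 7
41 = 2·17 + 7   →  a_2 = 2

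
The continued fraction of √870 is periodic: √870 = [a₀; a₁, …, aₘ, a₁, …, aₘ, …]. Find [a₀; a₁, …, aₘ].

[29; 2, 58]

a₀ = ⌊√870⌋ = 29.
With m₀=0, d₀=1 and mₖ₊₁ = dₖaₖ − mₖ, dₖ₊₁ = (n − mₖ₊₁²)/dₖ, aₖ₊₁ = ⌊(a₀+mₖ₊₁)/dₖ₊₁⌋:
  k=1: m=29, d=29, a=2
  k=2: m=29, d=1, a=58
d=1 and a=2a₀=58 at k=2, so the next step gives (m, d) = (29, 29) again — its k=1 value — and the period has length 2.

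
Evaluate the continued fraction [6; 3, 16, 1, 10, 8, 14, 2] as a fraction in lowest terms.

Fold from the inside: start with 2/1.
  14 + 1/2 = 29/2
  8 + 2/29 = 234/29
  10 + 29/234 = 2369/234
  1 + 234/2369 = 2603/2369
  16 + 2369/2603 = 44017/2603
  3 + 2603/44017 = 134654/44017
  6 + 44017/134654 = 851941/134654

851941/134654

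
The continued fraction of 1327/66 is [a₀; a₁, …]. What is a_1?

9

1327 = 20·66 + 7   →  a_0 = 20
66 = 9·7 + 3   →  a_1 = 9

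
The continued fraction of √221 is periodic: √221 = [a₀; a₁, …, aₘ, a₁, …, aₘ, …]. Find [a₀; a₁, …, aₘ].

a₀ = ⌊√221⌋ = 14.
With m₀=0, d₀=1 and mₖ₊₁ = dₖaₖ − mₖ, dₖ₊₁ = (n − mₖ₊₁²)/dₖ, aₖ₊₁ = ⌊(a₀+mₖ₊₁)/dₖ₊₁⌋:
  k=1: m=14, d=25, a=1
  k=2: m=11, d=4, a=6
  k=3: m=13, d=13, a=2
  k=4: m=13, d=4, a=6
  k=5: m=11, d=25, a=1
  k=6: m=14, d=1, a=28
d=1 and a=2a₀=28 at k=6, so the next step gives (m, d) = (14, 25) again — its k=1 value — and the period has length 6.

[14; 1, 6, 2, 6, 1, 28]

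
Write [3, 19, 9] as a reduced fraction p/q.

525/172

Fold from the inside: start with 9/1.
  19 + 1/9 = 172/9
  3 + 9/172 = 525/172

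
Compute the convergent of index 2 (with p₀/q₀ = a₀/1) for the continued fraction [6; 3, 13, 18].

253/40

Using pₖ = aₖpₖ₋₁ + pₖ₋₂, qₖ = aₖqₖ₋₁ + qₖ₋₂ (with p₋₁=1, p₋₂=0, q₋₁=0, q₋₂=1):
  k=0: a=6, p=6, q=1
  k=1: a=3, p=19, q=3
  k=2: a=13, p=253, q=40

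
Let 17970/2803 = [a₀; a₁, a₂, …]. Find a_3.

17970 = 6·2803 + 1152   →  a_0 = 6
2803 = 2·1152 + 499   →  a_1 = 2
1152 = 2·499 + 154   →  a_2 = 2
499 = 3·154 + 37   →  a_3 = 3

3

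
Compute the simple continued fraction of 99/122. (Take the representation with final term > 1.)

99 = 0*122 + 99
122 = 1*99 + 23
99 = 4*23 + 7
23 = 3*7 + 2
7 = 3*2 + 1
2 = 2*1 + 0  (stop)
So 99/122 = [0; 1, 4, 3, 3, 2].

[0; 1, 4, 3, 3, 2]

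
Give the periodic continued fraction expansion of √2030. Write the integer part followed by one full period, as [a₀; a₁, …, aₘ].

a₀ = ⌊√2030⌋ = 45.
With m₀=0, d₀=1 and mₖ₊₁ = dₖaₖ − mₖ, dₖ₊₁ = (n − mₖ₊₁²)/dₖ, aₖ₊₁ = ⌊(a₀+mₖ₊₁)/dₖ₊₁⌋:
  k=1: m=45, d=5, a=18
  k=2: m=45, d=1, a=90
d=1 and a=2a₀=90 at k=2, so the next step gives (m, d) = (45, 5) again — its k=1 value — and the period has length 2.

[45; 18, 90]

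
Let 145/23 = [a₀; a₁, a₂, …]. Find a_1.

3

145 = 6·23 + 7   →  a_0 = 6
23 = 3·7 + 2   →  a_1 = 3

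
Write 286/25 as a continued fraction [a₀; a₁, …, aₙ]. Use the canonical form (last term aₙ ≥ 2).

[11; 2, 3, 1, 2]

286 = 11*25 + 11
25 = 2*11 + 3
11 = 3*3 + 2
3 = 1*2 + 1
2 = 2*1 + 0  (stop)
So 286/25 = [11; 2, 3, 1, 2].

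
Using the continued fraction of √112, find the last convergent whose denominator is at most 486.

√112 = [10; 1, 1, 2, 1, 1, 20, …] (period length 6).
Convergents:
  p_0/q_0 = 10/1
  p_1/q_1 = 11/1
  p_2/q_2 = 21/2
  p_3/q_3 = 53/5
  p_4/q_4 = 74/7
  p_5/q_5 = 127/12
  p_6/q_6 = 2614/247
  p_7/q_7 = 2741/259
  p_8/q_8 = 5355/506
q_7 = 259 ≤ 486 < 506 = q_8, so the answer is 2741/259.

2741/259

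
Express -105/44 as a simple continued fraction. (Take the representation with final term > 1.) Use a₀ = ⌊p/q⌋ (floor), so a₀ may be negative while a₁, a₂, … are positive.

-105 = -3·44 + 27
44 = 1·27 + 17
27 = 1·17 + 10
17 = 1·10 + 7
10 = 1·7 + 3
7 = 2·3 + 1
3 = 3·1 + 0  (stop)
So -105/44 = [-3; 1, 1, 1, 1, 2, 3].

[-3; 1, 1, 1, 1, 2, 3]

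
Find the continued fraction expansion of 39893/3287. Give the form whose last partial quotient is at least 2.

39893 = 12×3287 + 449
3287 = 7×449 + 144
449 = 3×144 + 17
144 = 8×17 + 8
17 = 2×8 + 1
8 = 8×1 + 0  (stop)
So 39893/3287 = [12; 7, 3, 8, 2, 8].

[12; 7, 3, 8, 2, 8]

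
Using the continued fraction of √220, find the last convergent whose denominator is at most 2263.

15841/1068

√220 = [14; 1, 4, 1, 28, …] (period length 4).
Convergents:
  p_0/q_0 = 14/1
  p_1/q_1 = 15/1
  p_2/q_2 = 74/5
  p_3/q_3 = 89/6
  p_4/q_4 = 2566/173
  p_5/q_5 = 2655/179
  p_6/q_6 = 13186/889
  p_7/q_7 = 15841/1068
  p_8/q_8 = 456734/30793
q_7 = 1068 ≤ 2263 < 30793 = q_8, so the answer is 15841/1068.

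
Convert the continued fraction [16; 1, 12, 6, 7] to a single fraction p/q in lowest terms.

9579/566

Using pₖ = aₖpₖ₋₁ + pₖ₋₂ and qₖ = aₖqₖ₋₁ + qₖ₋₂:
  k=0: a=16, p=16, q=1
  k=1: a=1, p=17, q=1
  k=2: a=12, p=220, q=13
  k=3: a=6, p=1337, q=79
  k=4: a=7, p=9579, q=566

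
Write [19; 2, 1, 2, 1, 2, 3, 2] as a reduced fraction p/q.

Using pₖ = aₖpₖ₋₁ + pₖ₋₂ and qₖ = aₖqₖ₋₁ + qₖ₋₂:
  k=0: a=19, p=19, q=1
  k=1: a=2, p=39, q=2
  k=2: a=1, p=58, q=3
  k=3: a=2, p=155, q=8
  k=4: a=1, p=213, q=11
  k=5: a=2, p=581, q=30
  k=6: a=3, p=1956, q=101
  k=7: a=2, p=4493, q=232

4493/232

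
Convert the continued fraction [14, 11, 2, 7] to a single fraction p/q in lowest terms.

2423/172

Using pₖ = aₖpₖ₋₁ + pₖ₋₂ and qₖ = aₖqₖ₋₁ + qₖ₋₂:
  k=0: a=14, p=14, q=1
  k=1: a=11, p=155, q=11
  k=2: a=2, p=324, q=23
  k=3: a=7, p=2423, q=172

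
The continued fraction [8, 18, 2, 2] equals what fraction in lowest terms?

741/92

Fold from the inside: start with 2/1.
  2 + 1/2 = 5/2
  18 + 2/5 = 92/5
  8 + 5/92 = 741/92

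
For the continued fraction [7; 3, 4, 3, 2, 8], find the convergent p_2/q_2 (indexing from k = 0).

95/13

Using pₖ = aₖpₖ₋₁ + pₖ₋₂, qₖ = aₖqₖ₋₁ + qₖ₋₂ (with p₋₁=1, p₋₂=0, q₋₁=0, q₋₂=1):
  k=0: a=7, p=7, q=1
  k=1: a=3, p=22, q=3
  k=2: a=4, p=95, q=13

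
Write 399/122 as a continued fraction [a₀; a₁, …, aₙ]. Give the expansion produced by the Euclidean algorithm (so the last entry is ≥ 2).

[3; 3, 1, 2, 3, 3]

399 = 3×122 + 33
122 = 3×33 + 23
33 = 1×23 + 10
23 = 2×10 + 3
10 = 3×3 + 1
3 = 3×1 + 0  (stop)
So 399/122 = [3; 3, 1, 2, 3, 3].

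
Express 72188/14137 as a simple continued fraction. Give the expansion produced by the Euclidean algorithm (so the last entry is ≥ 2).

72188 = 5*14137 + 1503
14137 = 9*1503 + 610
1503 = 2*610 + 283
610 = 2*283 + 44
283 = 6*44 + 19
44 = 2*19 + 6
19 = 3*6 + 1
6 = 6*1 + 0  (stop)
So 72188/14137 = [5; 9, 2, 2, 6, 2, 3, 6].

[5; 9, 2, 2, 6, 2, 3, 6]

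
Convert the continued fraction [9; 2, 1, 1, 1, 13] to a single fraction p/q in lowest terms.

1022/109

Using pₖ = aₖpₖ₋₁ + pₖ₋₂ and qₖ = aₖqₖ₋₁ + qₖ₋₂:
  k=0: a=9, p=9, q=1
  k=1: a=2, p=19, q=2
  k=2: a=1, p=28, q=3
  k=3: a=1, p=47, q=5
  k=4: a=1, p=75, q=8
  k=5: a=13, p=1022, q=109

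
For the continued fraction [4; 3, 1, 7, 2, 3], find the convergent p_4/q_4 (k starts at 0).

281/66

Using pₖ = aₖpₖ₋₁ + pₖ₋₂, qₖ = aₖqₖ₋₁ + qₖ₋₂ (with p₋₁=1, p₋₂=0, q₋₁=0, q₋₂=1):
  k=0: a=4, p=4, q=1
  k=1: a=3, p=13, q=3
  k=2: a=1, p=17, q=4
  k=3: a=7, p=132, q=31
  k=4: a=2, p=281, q=66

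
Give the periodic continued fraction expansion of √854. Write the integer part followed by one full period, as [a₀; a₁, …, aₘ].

a₀ = ⌊√854⌋ = 29.

[29; 4, 2, 11, 4, 11, 2, 4, 58]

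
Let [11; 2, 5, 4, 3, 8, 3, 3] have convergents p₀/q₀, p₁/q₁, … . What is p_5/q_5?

Using pₖ = aₖpₖ₋₁ + pₖ₋₂, qₖ = aₖqₖ₋₁ + qₖ₋₂ (with p₋₁=1, p₋₂=0, q₋₁=0, q₋₂=1):
  k=0: a=11, p=11, q=1
  k=1: a=2, p=23, q=2
  k=2: a=5, p=126, q=11
  k=3: a=4, p=527, q=46
  k=4: a=3, p=1707, q=149
  k=5: a=8, p=14183, q=1238

14183/1238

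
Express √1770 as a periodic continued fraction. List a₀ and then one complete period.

a₀ = ⌊√1770⌋ = 42.
With m₀=0, d₀=1 and mₖ₊₁ = dₖaₖ − mₖ, dₖ₊₁ = (n − mₖ₊₁²)/dₖ, aₖ₊₁ = ⌊(a₀+mₖ₊₁)/dₖ₊₁⌋:
  k=1: m=42, d=6, a=14
  k=2: m=42, d=1, a=84
d=1 and a=2a₀=84 at k=2, so the next step gives (m, d) = (42, 6) again — its k=1 value — and the period has length 2.

[42; 14, 84]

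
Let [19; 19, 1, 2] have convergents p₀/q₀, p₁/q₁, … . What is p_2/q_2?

381/20

Using pₖ = aₖpₖ₋₁ + pₖ₋₂, qₖ = aₖqₖ₋₁ + qₖ₋₂ (with p₋₁=1, p₋₂=0, q₋₁=0, q₋₂=1):
  k=0: a=19, p=19, q=1
  k=1: a=19, p=362, q=19
  k=2: a=1, p=381, q=20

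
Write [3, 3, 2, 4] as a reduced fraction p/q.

102/31

Using pₖ = aₖpₖ₋₁ + pₖ₋₂ and qₖ = aₖqₖ₋₁ + qₖ₋₂:
  k=0: a=3, p=3, q=1
  k=1: a=3, p=10, q=3
  k=2: a=2, p=23, q=7
  k=3: a=4, p=102, q=31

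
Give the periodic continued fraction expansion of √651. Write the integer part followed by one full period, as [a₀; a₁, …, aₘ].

a₀ = ⌊√651⌋ = 25.
With m₀=0, d₀=1 and mₖ₊₁ = dₖaₖ − mₖ, dₖ₊₁ = (n − mₖ₊₁²)/dₖ, aₖ₊₁ = ⌊(a₀+mₖ₊₁)/dₖ₊₁⌋:
  k=1: m=25, d=26, a=1
  k=2: m=1, d=25, a=1
  k=3: m=24, d=3, a=16
  k=4: m=24, d=25, a=1
  k=5: m=1, d=26, a=1
  k=6: m=25, d=1, a=50
d=1 and a=2a₀=50 at k=6, so the next step gives (m, d) = (25, 26) again — its k=1 value — and the period has length 6.

[25; 1, 1, 16, 1, 1, 50]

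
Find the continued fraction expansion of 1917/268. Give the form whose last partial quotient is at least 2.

1917 = 7×268 + 41
268 = 6×41 + 22
41 = 1×22 + 19
22 = 1×19 + 3
19 = 6×3 + 1
3 = 3×1 + 0  (stop)
So 1917/268 = [7; 6, 1, 1, 6, 3].

[7; 6, 1, 1, 6, 3]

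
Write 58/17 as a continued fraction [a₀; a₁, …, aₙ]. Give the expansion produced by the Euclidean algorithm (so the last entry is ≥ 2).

[3; 2, 2, 3]

58 = 3*17 + 7
17 = 2*7 + 3
7 = 2*3 + 1
3 = 3*1 + 0  (stop)
So 58/17 = [3; 2, 2, 3].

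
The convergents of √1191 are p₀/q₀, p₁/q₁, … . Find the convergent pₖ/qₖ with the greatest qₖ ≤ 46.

√1191 = [34; 1, 1, 22, 1, 1, 68, …] (period length 6).
Convergents:
  p_0/q_0 = 34/1
  p_1/q_1 = 35/1
  p_2/q_2 = 69/2
  p_3/q_3 = 1553/45
  p_4/q_4 = 1622/47
q_3 = 45 ≤ 46 < 47 = q_4, so the answer is 1553/45.

1553/45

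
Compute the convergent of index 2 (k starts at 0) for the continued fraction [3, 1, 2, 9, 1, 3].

11/3

Using pₖ = aₖpₖ₋₁ + pₖ₋₂, qₖ = aₖqₖ₋₁ + qₖ₋₂ (with p₋₁=1, p₋₂=0, q₋₁=0, q₋₂=1):
  k=0: a=3, p=3, q=1
  k=1: a=1, p=4, q=1
  k=2: a=2, p=11, q=3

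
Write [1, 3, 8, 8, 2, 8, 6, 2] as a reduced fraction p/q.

63798/48325

Fold from the inside: start with 2/1.
  6 + 1/2 = 13/2
  8 + 2/13 = 106/13
  2 + 13/106 = 225/106
  8 + 106/225 = 1906/225
  8 + 225/1906 = 15473/1906
  3 + 1906/15473 = 48325/15473
  1 + 15473/48325 = 63798/48325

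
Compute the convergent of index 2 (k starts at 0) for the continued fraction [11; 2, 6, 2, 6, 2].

Using pₖ = aₖpₖ₋₁ + pₖ₋₂, qₖ = aₖqₖ₋₁ + qₖ₋₂ (with p₋₁=1, p₋₂=0, q₋₁=0, q₋₂=1):
  k=0: a=11, p=11, q=1
  k=1: a=2, p=23, q=2
  k=2: a=6, p=149, q=13

149/13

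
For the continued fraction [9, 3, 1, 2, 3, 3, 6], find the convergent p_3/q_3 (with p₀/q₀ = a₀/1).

102/11

Using pₖ = aₖpₖ₋₁ + pₖ₋₂, qₖ = aₖqₖ₋₁ + qₖ₋₂ (with p₋₁=1, p₋₂=0, q₋₁=0, q₋₂=1):
  k=0: a=9, p=9, q=1
  k=1: a=3, p=28, q=3
  k=2: a=1, p=37, q=4
  k=3: a=2, p=102, q=11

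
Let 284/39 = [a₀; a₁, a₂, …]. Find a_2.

1

284 = 7·39 + 11   →  a_0 = 7
39 = 3·11 + 6   →  a_1 = 3
11 = 1·6 + 5   →  a_2 = 1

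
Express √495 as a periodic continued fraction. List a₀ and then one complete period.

[22; 4, 44]

a₀ = ⌊√495⌋ = 22.
With m₀=0, d₀=1 and mₖ₊₁ = dₖaₖ − mₖ, dₖ₊₁ = (n − mₖ₊₁²)/dₖ, aₖ₊₁ = ⌊(a₀+mₖ₊₁)/dₖ₊₁⌋:
  k=1: m=22, d=11, a=4
  k=2: m=22, d=1, a=44
d=1 and a=2a₀=44 at k=2, so the next step gives (m, d) = (22, 11) again — its k=1 value — and the period has length 2.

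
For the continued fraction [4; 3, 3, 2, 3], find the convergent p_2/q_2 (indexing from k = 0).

Using pₖ = aₖpₖ₋₁ + pₖ₋₂, qₖ = aₖqₖ₋₁ + qₖ₋₂ (with p₋₁=1, p₋₂=0, q₋₁=0, q₋₂=1):
  k=0: a=4, p=4, q=1
  k=1: a=3, p=13, q=3
  k=2: a=3, p=43, q=10

43/10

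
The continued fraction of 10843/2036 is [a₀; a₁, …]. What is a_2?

10843 = 5·2036 + 663   →  a_0 = 5
2036 = 3·663 + 47   →  a_1 = 3
663 = 14·47 + 5   →  a_2 = 14

14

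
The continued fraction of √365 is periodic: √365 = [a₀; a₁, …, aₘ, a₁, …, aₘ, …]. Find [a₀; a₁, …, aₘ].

a₀ = ⌊√365⌋ = 19.

[19; 9, 1, 1, 9, 38]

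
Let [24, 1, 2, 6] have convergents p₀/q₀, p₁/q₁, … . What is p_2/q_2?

74/3

Using pₖ = aₖpₖ₋₁ + pₖ₋₂, qₖ = aₖqₖ₋₁ + qₖ₋₂ (with p₋₁=1, p₋₂=0, q₋₁=0, q₋₂=1):
  k=0: a=24, p=24, q=1
  k=1: a=1, p=25, q=1
  k=2: a=2, p=74, q=3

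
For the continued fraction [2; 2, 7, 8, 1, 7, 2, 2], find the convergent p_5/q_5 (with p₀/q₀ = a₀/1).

2667/1081

Using pₖ = aₖpₖ₋₁ + pₖ₋₂, qₖ = aₖqₖ₋₁ + qₖ₋₂ (with p₋₁=1, p₋₂=0, q₋₁=0, q₋₂=1):
  k=0: a=2, p=2, q=1
  k=1: a=2, p=5, q=2
  k=2: a=7, p=37, q=15
  k=3: a=8, p=301, q=122
  k=4: a=1, p=338, q=137
  k=5: a=7, p=2667, q=1081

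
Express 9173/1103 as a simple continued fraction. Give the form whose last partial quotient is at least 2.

9173 = 8×1103 + 349
1103 = 3×349 + 56
349 = 6×56 + 13
56 = 4×13 + 4
13 = 3×4 + 1
4 = 4×1 + 0  (stop)
So 9173/1103 = [8; 3, 6, 4, 3, 4].

[8; 3, 6, 4, 3, 4]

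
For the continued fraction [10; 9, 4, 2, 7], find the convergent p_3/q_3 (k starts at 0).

Using pₖ = aₖpₖ₋₁ + pₖ₋₂, qₖ = aₖqₖ₋₁ + qₖ₋₂ (with p₋₁=1, p₋₂=0, q₋₁=0, q₋₂=1):
  k=0: a=10, p=10, q=1
  k=1: a=9, p=91, q=9
  k=2: a=4, p=374, q=37
  k=3: a=2, p=839, q=83

839/83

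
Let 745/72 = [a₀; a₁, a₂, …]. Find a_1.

745 = 10·72 + 25   →  a_0 = 10
72 = 2·25 + 22   →  a_1 = 2

2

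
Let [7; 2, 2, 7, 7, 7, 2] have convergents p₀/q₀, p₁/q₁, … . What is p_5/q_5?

Using pₖ = aₖpₖ₋₁ + pₖ₋₂, qₖ = aₖqₖ₋₁ + qₖ₋₂ (with p₋₁=1, p₋₂=0, q₋₁=0, q₋₂=1):
  k=0: a=7, p=7, q=1
  k=1: a=2, p=15, q=2
  k=2: a=2, p=37, q=5
  k=3: a=7, p=274, q=37
  k=4: a=7, p=1955, q=264
  k=5: a=7, p=13959, q=1885

13959/1885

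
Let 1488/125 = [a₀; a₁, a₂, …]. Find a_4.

2

1488 = 11·125 + 113   →  a_0 = 11
125 = 1·113 + 12   →  a_1 = 1
113 = 9·12 + 5   →  a_2 = 9
12 = 2·5 + 2   →  a_3 = 2
5 = 2·2 + 1   →  a_4 = 2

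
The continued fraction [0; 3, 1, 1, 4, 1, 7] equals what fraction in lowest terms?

86/305

Fold from the inside: start with 7/1.
  1 + 1/7 = 8/7
  4 + 7/8 = 39/8
  1 + 8/39 = 47/39
  1 + 39/47 = 86/47
  3 + 47/86 = 305/86
  0 + 86/305 = 86/305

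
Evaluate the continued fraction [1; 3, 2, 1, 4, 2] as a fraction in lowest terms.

Using pₖ = aₖpₖ₋₁ + pₖ₋₂ and qₖ = aₖqₖ₋₁ + qₖ₋₂:
  k=0: a=1, p=1, q=1
  k=1: a=3, p=4, q=3
  k=2: a=2, p=9, q=7
  k=3: a=1, p=13, q=10
  k=4: a=4, p=61, q=47
  k=5: a=2, p=135, q=104

135/104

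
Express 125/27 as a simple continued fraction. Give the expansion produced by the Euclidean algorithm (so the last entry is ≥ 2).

125 = 4·27 + 17
27 = 1·17 + 10
17 = 1·10 + 7
10 = 1·7 + 3
7 = 2·3 + 1
3 = 3·1 + 0  (stop)
So 125/27 = [4; 1, 1, 1, 2, 3].

[4; 1, 1, 1, 2, 3]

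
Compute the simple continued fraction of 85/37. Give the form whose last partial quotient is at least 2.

[2; 3, 2, 1, 3]

85 = 2×37 + 11
37 = 3×11 + 4
11 = 2×4 + 3
4 = 1×3 + 1
3 = 3×1 + 0  (stop)
So 85/37 = [2; 3, 2, 1, 3].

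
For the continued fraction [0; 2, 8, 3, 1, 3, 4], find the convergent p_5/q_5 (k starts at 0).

124/263

Using pₖ = aₖpₖ₋₁ + pₖ₋₂, qₖ = aₖqₖ₋₁ + qₖ₋₂ (with p₋₁=1, p₋₂=0, q₋₁=0, q₋₂=1):
  k=0: a=0, p=0, q=1
  k=1: a=2, p=1, q=2
  k=2: a=8, p=8, q=17
  k=3: a=3, p=25, q=53
  k=4: a=1, p=33, q=70
  k=5: a=3, p=124, q=263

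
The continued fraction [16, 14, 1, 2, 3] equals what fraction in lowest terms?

2362/147

Using pₖ = aₖpₖ₋₁ + pₖ₋₂ and qₖ = aₖqₖ₋₁ + qₖ₋₂:
  k=0: a=16, p=16, q=1
  k=1: a=14, p=225, q=14
  k=2: a=1, p=241, q=15
  k=3: a=2, p=707, q=44
  k=4: a=3, p=2362, q=147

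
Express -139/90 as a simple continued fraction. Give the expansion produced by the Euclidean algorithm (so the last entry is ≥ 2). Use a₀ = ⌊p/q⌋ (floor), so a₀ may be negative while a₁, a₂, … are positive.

[-2; 2, 5, 8]

-139 = -2·90 + 41
90 = 2·41 + 8
41 = 5·8 + 1
8 = 8·1 + 0  (stop)
So -139/90 = [-2; 2, 5, 8].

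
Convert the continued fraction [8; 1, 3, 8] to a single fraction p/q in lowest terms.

Fold from the inside: start with 8/1.
  3 + 1/8 = 25/8
  1 + 8/25 = 33/25
  8 + 25/33 = 289/33

289/33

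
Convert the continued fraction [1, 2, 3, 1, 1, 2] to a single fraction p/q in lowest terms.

Fold from the inside: start with 2/1.
  1 + 1/2 = 3/2
  1 + 2/3 = 5/3
  3 + 3/5 = 18/5
  2 + 5/18 = 41/18
  1 + 18/41 = 59/41

59/41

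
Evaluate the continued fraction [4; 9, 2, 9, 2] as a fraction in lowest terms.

Fold from the inside: start with 2/1.
  9 + 1/2 = 19/2
  2 + 2/19 = 40/19
  9 + 19/40 = 379/40
  4 + 40/379 = 1556/379

1556/379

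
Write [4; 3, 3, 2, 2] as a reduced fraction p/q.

241/56

Fold from the inside: start with 2/1.
  2 + 1/2 = 5/2
  3 + 2/5 = 17/5
  3 + 5/17 = 56/17
  4 + 17/56 = 241/56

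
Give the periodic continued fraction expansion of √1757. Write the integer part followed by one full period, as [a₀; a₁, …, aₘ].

a₀ = ⌊√1757⌋ = 41.
With m₀=0, d₀=1 and mₖ₊₁ = dₖaₖ − mₖ, dₖ₊₁ = (n − mₖ₊₁²)/dₖ, aₖ₊₁ = ⌊(a₀+mₖ₊₁)/dₖ₊₁⌋:
  k=1: m=41, d=76, a=1
  k=2: m=35, d=7, a=10
  k=3: m=35, d=76, a=1
  k=4: m=41, d=1, a=82
d=1 and a=2a₀=82 at k=4, so the next step gives (m, d) = (41, 76) again — its k=1 value — and the period has length 4.

[41; 1, 10, 1, 82]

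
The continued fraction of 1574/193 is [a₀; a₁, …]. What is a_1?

6

1574 = 8·193 + 30   →  a_0 = 8
193 = 6·30 + 13   →  a_1 = 6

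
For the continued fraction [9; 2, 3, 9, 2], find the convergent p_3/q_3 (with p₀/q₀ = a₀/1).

Using pₖ = aₖpₖ₋₁ + pₖ₋₂, qₖ = aₖqₖ₋₁ + qₖ₋₂ (with p₋₁=1, p₋₂=0, q₋₁=0, q₋₂=1):
  k=0: a=9, p=9, q=1
  k=1: a=2, p=19, q=2
  k=2: a=3, p=66, q=7
  k=3: a=9, p=613, q=65

613/65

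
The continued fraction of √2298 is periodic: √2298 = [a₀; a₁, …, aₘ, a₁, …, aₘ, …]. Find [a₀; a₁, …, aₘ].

a₀ = ⌊√2298⌋ = 47.
With m₀=0, d₀=1 and mₖ₊₁ = dₖaₖ − mₖ, dₖ₊₁ = (n − mₖ₊₁²)/dₖ, aₖ₊₁ = ⌊(a₀+mₖ₊₁)/dₖ₊₁⌋:
  k=1: m=47, d=89, a=1
  k=2: m=42, d=6, a=14
  k=3: m=42, d=89, a=1
  k=4: m=47, d=1, a=94
d=1 and a=2a₀=94 at k=4, so the next step gives (m, d) = (47, 89) again — its k=1 value — and the period has length 4.

[47; 1, 14, 1, 94]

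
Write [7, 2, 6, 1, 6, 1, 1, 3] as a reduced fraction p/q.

5831/781

Using pₖ = aₖpₖ₋₁ + pₖ₋₂ and qₖ = aₖqₖ₋₁ + qₖ₋₂:
  k=0: a=7, p=7, q=1
  k=1: a=2, p=15, q=2
  k=2: a=6, p=97, q=13
  k=3: a=1, p=112, q=15
  k=4: a=6, p=769, q=103
  k=5: a=1, p=881, q=118
  k=6: a=1, p=1650, q=221
  k=7: a=3, p=5831, q=781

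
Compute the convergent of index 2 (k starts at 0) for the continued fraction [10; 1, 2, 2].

Using pₖ = aₖpₖ₋₁ + pₖ₋₂, qₖ = aₖqₖ₋₁ + qₖ₋₂ (with p₋₁=1, p₋₂=0, q₋₁=0, q₋₂=1):
  k=0: a=10, p=10, q=1
  k=1: a=1, p=11, q=1
  k=2: a=2, p=32, q=3

32/3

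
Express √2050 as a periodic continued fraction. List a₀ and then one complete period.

a₀ = ⌊√2050⌋ = 45.
With m₀=0, d₀=1 and mₖ₊₁ = dₖaₖ − mₖ, dₖ₊₁ = (n − mₖ₊₁²)/dₖ, aₖ₊₁ = ⌊(a₀+mₖ₊₁)/dₖ₊₁⌋:
  k=1: m=45, d=25, a=3
  k=2: m=30, d=46, a=1
  k=3: m=16, d=39, a=1
  k=4: m=23, d=39, a=1
  k=5: m=16, d=46, a=1
  k=6: m=30, d=25, a=3
  k=7: m=45, d=1, a=90
d=1 and a=2a₀=90 at k=7, so the next step gives (m, d) = (45, 25) again — its k=1 value — and the period has length 7.

[45; 3, 1, 1, 1, 1, 3, 90]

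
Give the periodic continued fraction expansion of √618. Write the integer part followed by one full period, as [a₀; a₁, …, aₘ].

[24; 1, 6, 8, 6, 1, 48]

a₀ = ⌊√618⌋ = 24.
With m₀=0, d₀=1 and mₖ₊₁ = dₖaₖ − mₖ, dₖ₊₁ = (n − mₖ₊₁²)/dₖ, aₖ₊₁ = ⌊(a₀+mₖ₊₁)/dₖ₊₁⌋:
  k=1: m=24, d=42, a=1
  k=2: m=18, d=7, a=6
  k=3: m=24, d=6, a=8
  k=4: m=24, d=7, a=6
  k=5: m=18, d=42, a=1
  k=6: m=24, d=1, a=48
d=1 and a=2a₀=48 at k=6, so the next step gives (m, d) = (24, 42) again — its k=1 value — and the period has length 6.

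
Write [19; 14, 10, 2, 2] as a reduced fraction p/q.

Using pₖ = aₖpₖ₋₁ + pₖ₋₂ and qₖ = aₖqₖ₋₁ + qₖ₋₂:
  k=0: a=19, p=19, q=1
  k=1: a=14, p=267, q=14
  k=2: a=10, p=2689, q=141
  k=3: a=2, p=5645, q=296
  k=4: a=2, p=13979, q=733

13979/733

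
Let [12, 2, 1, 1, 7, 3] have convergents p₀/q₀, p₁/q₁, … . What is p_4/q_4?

471/38

Using pₖ = aₖpₖ₋₁ + pₖ₋₂, qₖ = aₖqₖ₋₁ + qₖ₋₂ (with p₋₁=1, p₋₂=0, q₋₁=0, q₋₂=1):
  k=0: a=12, p=12, q=1
  k=1: a=2, p=25, q=2
  k=2: a=1, p=37, q=3
  k=3: a=1, p=62, q=5
  k=4: a=7, p=471, q=38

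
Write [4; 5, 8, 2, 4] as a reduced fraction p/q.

Using pₖ = aₖpₖ₋₁ + pₖ₋₂ and qₖ = aₖqₖ₋₁ + qₖ₋₂:
  k=0: a=4, p=4, q=1
  k=1: a=5, p=21, q=5
  k=2: a=8, p=172, q=41
  k=3: a=2, p=365, q=87
  k=4: a=4, p=1632, q=389

1632/389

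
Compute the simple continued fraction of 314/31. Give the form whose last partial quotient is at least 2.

[10; 7, 1, 3]

314 = 10×31 + 4
31 = 7×4 + 3
4 = 1×3 + 1
3 = 3×1 + 0  (stop)
So 314/31 = [10; 7, 1, 3].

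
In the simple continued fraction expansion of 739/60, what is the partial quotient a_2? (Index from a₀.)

739 = 12·60 + 19   →  a_0 = 12
60 = 3·19 + 3   →  a_1 = 3
19 = 6·3 + 1   →  a_2 = 6

6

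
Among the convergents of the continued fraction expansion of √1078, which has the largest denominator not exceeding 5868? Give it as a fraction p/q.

77617/2364

√1078 = [32; 1, 4, 1, 64, …] (period length 4).
Convergents:
  p_0/q_0 = 32/1
  p_1/q_1 = 33/1
  p_2/q_2 = 164/5
  p_3/q_3 = 197/6
  p_4/q_4 = 12772/389
  p_5/q_5 = 12969/395
  p_6/q_6 = 64648/1969
  p_7/q_7 = 77617/2364
  p_8/q_8 = 5032136/153265
q_7 = 2364 ≤ 5868 < 153265 = q_8, so the answer is 77617/2364.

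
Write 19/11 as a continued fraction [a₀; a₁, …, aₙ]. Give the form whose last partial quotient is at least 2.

[1; 1, 2, 1, 2]

19 = 1*11 + 8
11 = 1*8 + 3
8 = 2*3 + 2
3 = 1*2 + 1
2 = 2*1 + 0  (stop)
So 19/11 = [1; 1, 2, 1, 2].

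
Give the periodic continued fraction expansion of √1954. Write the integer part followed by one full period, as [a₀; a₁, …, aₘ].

[44; 4, 1, 9, 44, 9, 1, 4, 88]

a₀ = ⌊√1954⌋ = 44.
With m₀=0, d₀=1 and mₖ₊₁ = dₖaₖ − mₖ, dₖ₊₁ = (n − mₖ₊₁²)/dₖ, aₖ₊₁ = ⌊(a₀+mₖ₊₁)/dₖ₊₁⌋:
  k=1: m=44, d=18, a=4
  k=2: m=28, d=65, a=1
  k=3: m=37, d=9, a=9
  k=4: m=44, d=2, a=44
  k=5: m=44, d=9, a=9
  k=6: m=37, d=65, a=1
  k=7: m=28, d=18, a=4
  k=8: m=44, d=1, a=88
d=1 and a=2a₀=88 at k=8, so the next step gives (m, d) = (44, 18) again — its k=1 value — and the period has length 8.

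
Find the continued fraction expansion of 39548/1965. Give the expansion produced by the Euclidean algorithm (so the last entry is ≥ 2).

[20; 7, 1, 12, 19]

39548 = 20·1965 + 248
1965 = 7·248 + 229
248 = 1·229 + 19
229 = 12·19 + 1
19 = 19·1 + 0  (stop)
So 39548/1965 = [20; 7, 1, 12, 19].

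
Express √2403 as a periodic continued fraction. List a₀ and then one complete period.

[49; 49, 98]

a₀ = ⌊√2403⌋ = 49.
With m₀=0, d₀=1 and mₖ₊₁ = dₖaₖ − mₖ, dₖ₊₁ = (n − mₖ₊₁²)/dₖ, aₖ₊₁ = ⌊(a₀+mₖ₊₁)/dₖ₊₁⌋:
  k=1: m=49, d=2, a=49
  k=2: m=49, d=1, a=98
d=1 and a=2a₀=98 at k=2, so the next step gives (m, d) = (49, 2) again — its k=1 value — and the period has length 2.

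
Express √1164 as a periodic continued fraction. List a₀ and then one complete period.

[34; 8, 1, 1, 16, 1, 1, 8, 68]

a₀ = ⌊√1164⌋ = 34.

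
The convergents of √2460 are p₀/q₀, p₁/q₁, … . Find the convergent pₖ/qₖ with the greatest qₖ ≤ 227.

6051/122

√2460 = [49; 1, 1, 2, 24, 2, 1, 1, 98, …] (period length 8).
Convergents:
  p_0/q_0 = 49/1
  p_1/q_1 = 50/1
  p_2/q_2 = 99/2
  p_3/q_3 = 248/5
  p_4/q_4 = 6051/122
  p_5/q_5 = 12350/249
q_4 = 122 ≤ 227 < 249 = q_5, so the answer is 6051/122.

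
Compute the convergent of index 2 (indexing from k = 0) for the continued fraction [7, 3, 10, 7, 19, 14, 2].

Using pₖ = aₖpₖ₋₁ + pₖ₋₂, qₖ = aₖqₖ₋₁ + qₖ₋₂ (with p₋₁=1, p₋₂=0, q₋₁=0, q₋₂=1):
  k=0: a=7, p=7, q=1
  k=1: a=3, p=22, q=3
  k=2: a=10, p=227, q=31

227/31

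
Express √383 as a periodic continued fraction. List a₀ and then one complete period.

a₀ = ⌊√383⌋ = 19.
With m₀=0, d₀=1 and mₖ₊₁ = dₖaₖ − mₖ, dₖ₊₁ = (n − mₖ₊₁²)/dₖ, aₖ₊₁ = ⌊(a₀+mₖ₊₁)/dₖ₊₁⌋:
  k=1: m=19, d=22, a=1
  k=2: m=3, d=17, a=1
  k=3: m=14, d=11, a=3
  k=4: m=19, d=2, a=19
  k=5: m=19, d=11, a=3
  k=6: m=14, d=17, a=1
  k=7: m=3, d=22, a=1
  k=8: m=19, d=1, a=38
d=1 and a=2a₀=38 at k=8, so the next step gives (m, d) = (19, 22) again — its k=1 value — and the period has length 8.

[19; 1, 1, 3, 19, 3, 1, 1, 38]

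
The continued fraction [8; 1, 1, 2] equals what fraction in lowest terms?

43/5

Using pₖ = aₖpₖ₋₁ + pₖ₋₂ and qₖ = aₖqₖ₋₁ + qₖ₋₂:
  k=0: a=8, p=8, q=1
  k=1: a=1, p=9, q=1
  k=2: a=1, p=17, q=2
  k=3: a=2, p=43, q=5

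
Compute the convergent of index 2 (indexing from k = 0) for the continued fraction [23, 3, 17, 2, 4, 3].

1213/52

Using pₖ = aₖpₖ₋₁ + pₖ₋₂, qₖ = aₖqₖ₋₁ + qₖ₋₂ (with p₋₁=1, p₋₂=0, q₋₁=0, q₋₂=1):
  k=0: a=23, p=23, q=1
  k=1: a=3, p=70, q=3
  k=2: a=17, p=1213, q=52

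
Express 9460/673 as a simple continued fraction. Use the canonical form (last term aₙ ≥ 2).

9460 = 14×673 + 38
673 = 17×38 + 27
38 = 1×27 + 11
27 = 2×11 + 5
11 = 2×5 + 1
5 = 5×1 + 0  (stop)
So 9460/673 = [14; 17, 1, 2, 2, 5].

[14; 17, 1, 2, 2, 5]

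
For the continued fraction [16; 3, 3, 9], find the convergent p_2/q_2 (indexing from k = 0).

Using pₖ = aₖpₖ₋₁ + pₖ₋₂, qₖ = aₖqₖ₋₁ + qₖ₋₂ (with p₋₁=1, p₋₂=0, q₋₁=0, q₋₂=1):
  k=0: a=16, p=16, q=1
  k=1: a=3, p=49, q=3
  k=2: a=3, p=163, q=10

163/10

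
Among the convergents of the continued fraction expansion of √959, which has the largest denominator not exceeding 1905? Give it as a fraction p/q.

√959 = [30; 1, 29, 1, 60, …] (period length 4).
Convergents:
  p_0/q_0 = 30/1
  p_1/q_1 = 31/1
  p_2/q_2 = 929/30
  p_3/q_3 = 960/31
  p_4/q_4 = 58529/1890
  p_5/q_5 = 59489/1921
q_4 = 1890 ≤ 1905 < 1921 = q_5, so the answer is 58529/1890.

58529/1890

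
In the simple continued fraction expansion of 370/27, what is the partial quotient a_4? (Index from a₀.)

370 = 13·27 + 19   →  a_0 = 13
27 = 1·19 + 8   →  a_1 = 1
19 = 2·8 + 3   →  a_2 = 2
8 = 2·3 + 2   →  a_3 = 2
3 = 1·2 + 1   →  a_4 = 1

1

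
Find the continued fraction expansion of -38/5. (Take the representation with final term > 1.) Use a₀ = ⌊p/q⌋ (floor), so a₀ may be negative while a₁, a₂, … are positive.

-38 = -8·5 + 2
5 = 2·2 + 1
2 = 2·1 + 0  (stop)
So -38/5 = [-8; 2, 2].

[-8; 2, 2]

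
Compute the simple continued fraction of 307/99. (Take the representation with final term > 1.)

307 = 3×99 + 10
99 = 9×10 + 9
10 = 1×9 + 1
9 = 9×1 + 0  (stop)
So 307/99 = [3; 9, 1, 9].

[3; 9, 1, 9]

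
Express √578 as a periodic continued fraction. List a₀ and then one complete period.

[24; 24, 48]

a₀ = ⌊√578⌋ = 24.
With m₀=0, d₀=1 and mₖ₊₁ = dₖaₖ − mₖ, dₖ₊₁ = (n − mₖ₊₁²)/dₖ, aₖ₊₁ = ⌊(a₀+mₖ₊₁)/dₖ₊₁⌋:
  k=1: m=24, d=2, a=24
  k=2: m=24, d=1, a=48
d=1 and a=2a₀=48 at k=2, so the next step gives (m, d) = (24, 2) again — its k=1 value — and the period has length 2.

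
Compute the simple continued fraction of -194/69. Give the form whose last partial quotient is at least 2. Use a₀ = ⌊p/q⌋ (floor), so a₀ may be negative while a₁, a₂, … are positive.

[-3; 5, 3, 4]

-194 = -3*69 + 13
69 = 5*13 + 4
13 = 3*4 + 1
4 = 4*1 + 0  (stop)
So -194/69 = [-3; 5, 3, 4].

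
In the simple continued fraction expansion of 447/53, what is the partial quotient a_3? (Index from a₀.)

447 = 8·53 + 23   →  a_0 = 8
53 = 2·23 + 7   →  a_1 = 2
23 = 3·7 + 2   →  a_2 = 3
7 = 3·2 + 1   →  a_3 = 3

3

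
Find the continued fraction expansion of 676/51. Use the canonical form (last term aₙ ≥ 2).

[13; 3, 1, 12]

676 = 13·51 + 13
51 = 3·13 + 12
13 = 1·12 + 1
12 = 12·1 + 0  (stop)
So 676/51 = [13; 3, 1, 12].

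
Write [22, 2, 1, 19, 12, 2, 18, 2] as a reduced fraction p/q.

Fold from the inside: start with 2/1.
  18 + 1/2 = 37/2
  2 + 2/37 = 76/37
  12 + 37/76 = 949/76
  19 + 76/949 = 18107/949
  1 + 949/18107 = 19056/18107
  2 + 18107/19056 = 56219/19056
  22 + 19056/56219 = 1255874/56219

1255874/56219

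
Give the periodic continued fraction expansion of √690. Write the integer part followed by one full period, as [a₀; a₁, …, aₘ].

[26; 3, 1, 2, 1, 3, 52]

a₀ = ⌊√690⌋ = 26.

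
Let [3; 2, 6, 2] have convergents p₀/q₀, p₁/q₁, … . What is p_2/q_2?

45/13

Using pₖ = aₖpₖ₋₁ + pₖ₋₂, qₖ = aₖqₖ₋₁ + qₖ₋₂ (with p₋₁=1, p₋₂=0, q₋₁=0, q₋₂=1):
  k=0: a=3, p=3, q=1
  k=1: a=2, p=7, q=2
  k=2: a=6, p=45, q=13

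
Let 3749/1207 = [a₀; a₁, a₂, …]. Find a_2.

2

3749 = 3·1207 + 128   →  a_0 = 3
1207 = 9·128 + 55   →  a_1 = 9
128 = 2·55 + 18   →  a_2 = 2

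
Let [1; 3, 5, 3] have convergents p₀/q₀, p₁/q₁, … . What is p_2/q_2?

Using pₖ = aₖpₖ₋₁ + pₖ₋₂, qₖ = aₖqₖ₋₁ + qₖ₋₂ (with p₋₁=1, p₋₂=0, q₋₁=0, q₋₂=1):
  k=0: a=1, p=1, q=1
  k=1: a=3, p=4, q=3
  k=2: a=5, p=21, q=16

21/16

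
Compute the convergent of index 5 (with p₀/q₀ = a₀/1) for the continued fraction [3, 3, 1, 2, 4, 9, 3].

Using pₖ = aₖpₖ₋₁ + pₖ₋₂, qₖ = aₖqₖ₋₁ + qₖ₋₂ (with p₋₁=1, p₋₂=0, q₋₁=0, q₋₂=1):
  k=0: a=3, p=3, q=1
  k=1: a=3, p=10, q=3
  k=2: a=1, p=13, q=4
  k=3: a=2, p=36, q=11
  k=4: a=4, p=157, q=48
  k=5: a=9, p=1449, q=443

1449/443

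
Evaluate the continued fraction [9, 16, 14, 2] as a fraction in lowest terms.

4223/466

Using pₖ = aₖpₖ₋₁ + pₖ₋₂ and qₖ = aₖqₖ₋₁ + qₖ₋₂:
  k=0: a=9, p=9, q=1
  k=1: a=16, p=145, q=16
  k=2: a=14, p=2039, q=225
  k=3: a=2, p=4223, q=466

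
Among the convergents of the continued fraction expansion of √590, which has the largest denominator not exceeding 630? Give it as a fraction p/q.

√590 = [24; 3, 2, 4, 2, 3, 48, …] (period length 6).
Convergents:
  p_0/q_0 = 24/1
  p_1/q_1 = 73/3
  p_2/q_2 = 170/7
  p_3/q_3 = 753/31
  p_4/q_4 = 1676/69
  p_5/q_5 = 5781/238
  p_6/q_6 = 279164/11493
q_5 = 238 ≤ 630 < 11493 = q_6, so the answer is 5781/238.

5781/238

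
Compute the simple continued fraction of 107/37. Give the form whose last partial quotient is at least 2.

[2; 1, 8, 4]

107 = 2×37 + 33
37 = 1×33 + 4
33 = 8×4 + 1
4 = 4×1 + 0  (stop)
So 107/37 = [2; 1, 8, 4].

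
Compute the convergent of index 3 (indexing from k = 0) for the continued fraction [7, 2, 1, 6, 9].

Using pₖ = aₖpₖ₋₁ + pₖ₋₂, qₖ = aₖqₖ₋₁ + qₖ₋₂ (with p₋₁=1, p₋₂=0, q₋₁=0, q₋₂=1):
  k=0: a=7, p=7, q=1
  k=1: a=2, p=15, q=2
  k=2: a=1, p=22, q=3
  k=3: a=6, p=147, q=20

147/20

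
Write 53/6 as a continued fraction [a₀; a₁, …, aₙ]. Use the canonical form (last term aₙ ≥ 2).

53 = 8·6 + 5
6 = 1·5 + 1
5 = 5·1 + 0  (stop)
So 53/6 = [8; 1, 5].

[8; 1, 5]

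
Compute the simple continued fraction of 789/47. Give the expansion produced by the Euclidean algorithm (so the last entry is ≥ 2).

789 = 16·47 + 37
47 = 1·37 + 10
37 = 3·10 + 7
10 = 1·7 + 3
7 = 2·3 + 1
3 = 3·1 + 0  (stop)
So 789/47 = [16; 1, 3, 1, 2, 3].

[16; 1, 3, 1, 2, 3]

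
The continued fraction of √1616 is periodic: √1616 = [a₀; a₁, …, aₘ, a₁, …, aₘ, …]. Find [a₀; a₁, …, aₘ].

a₀ = ⌊√1616⌋ = 40.
With m₀=0, d₀=1 and mₖ₊₁ = dₖaₖ − mₖ, dₖ₊₁ = (n − mₖ₊₁²)/dₖ, aₖ₊₁ = ⌊(a₀+mₖ₊₁)/dₖ₊₁⌋:
  k=1: m=40, d=16, a=5
  k=2: m=40, d=1, a=80
d=1 and a=2a₀=80 at k=2, so the next step gives (m, d) = (40, 16) again — its k=1 value — and the period has length 2.

[40; 5, 80]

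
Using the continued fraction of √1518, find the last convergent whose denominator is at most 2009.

77962/2001

√1518 = [38; 1, 24, 1, 76, …] (period length 4).
Convergents:
  p_0/q_0 = 38/1
  p_1/q_1 = 39/1
  p_2/q_2 = 974/25
  p_3/q_3 = 1013/26
  p_4/q_4 = 77962/2001
  p_5/q_5 = 78975/2027
q_4 = 2001 ≤ 2009 < 2027 = q_5, so the answer is 77962/2001.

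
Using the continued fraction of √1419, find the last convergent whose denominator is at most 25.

√1419 = [37; 1, 2, 37, 2, 1, 74, …] (period length 6).
Convergents:
  p_0/q_0 = 37/1
  p_1/q_1 = 38/1
  p_2/q_2 = 113/3
  p_3/q_3 = 4219/112
q_2 = 3 ≤ 25 < 112 = q_3, so the answer is 113/3.

113/3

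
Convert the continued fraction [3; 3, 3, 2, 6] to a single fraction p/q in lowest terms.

Using pₖ = aₖpₖ₋₁ + pₖ₋₂ and qₖ = aₖqₖ₋₁ + qₖ₋₂:
  k=0: a=3, p=3, q=1
  k=1: a=3, p=10, q=3
  k=2: a=3, p=33, q=10
  k=3: a=2, p=76, q=23
  k=4: a=6, p=489, q=148

489/148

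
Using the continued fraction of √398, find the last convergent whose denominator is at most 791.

15541/779

√398 = [19; 1, 18, 1, 38, …] (period length 4).
Convergents:
  p_0/q_0 = 19/1
  p_1/q_1 = 20/1
  p_2/q_2 = 379/19
  p_3/q_3 = 399/20
  p_4/q_4 = 15541/779
  p_5/q_5 = 15940/799
q_4 = 779 ≤ 791 < 799 = q_5, so the answer is 15541/779.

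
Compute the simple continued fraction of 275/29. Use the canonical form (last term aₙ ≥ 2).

[9; 2, 14]

275 = 9×29 + 14
29 = 2×14 + 1
14 = 14×1 + 0  (stop)
So 275/29 = [9; 2, 14].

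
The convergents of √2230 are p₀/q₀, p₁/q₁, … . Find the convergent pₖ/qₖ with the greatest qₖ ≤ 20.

425/9

√2230 = [47; 4, 2, 18, 2, 4, 94, …] (period length 6).
Convergents:
  p_0/q_0 = 47/1
  p_1/q_1 = 189/4
  p_2/q_2 = 425/9
  p_3/q_3 = 7839/166
q_2 = 9 ≤ 20 < 166 = q_3, so the answer is 425/9.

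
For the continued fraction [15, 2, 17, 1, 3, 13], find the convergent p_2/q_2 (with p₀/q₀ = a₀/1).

Using pₖ = aₖpₖ₋₁ + pₖ₋₂, qₖ = aₖqₖ₋₁ + qₖ₋₂ (with p₋₁=1, p₋₂=0, q₋₁=0, q₋₂=1):
  k=0: a=15, p=15, q=1
  k=1: a=2, p=31, q=2
  k=2: a=17, p=542, q=35

542/35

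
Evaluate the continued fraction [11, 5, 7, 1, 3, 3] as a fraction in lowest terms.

5799/518

Using pₖ = aₖpₖ₋₁ + pₖ₋₂ and qₖ = aₖqₖ₋₁ + qₖ₋₂:
  k=0: a=11, p=11, q=1
  k=1: a=5, p=56, q=5
  k=2: a=7, p=403, q=36
  k=3: a=1, p=459, q=41
  k=4: a=3, p=1780, q=159
  k=5: a=3, p=5799, q=518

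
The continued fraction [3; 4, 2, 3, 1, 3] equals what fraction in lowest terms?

487/151

Fold from the inside: start with 3/1.
  1 + 1/3 = 4/3
  3 + 3/4 = 15/4
  2 + 4/15 = 34/15
  4 + 15/34 = 151/34
  3 + 34/151 = 487/151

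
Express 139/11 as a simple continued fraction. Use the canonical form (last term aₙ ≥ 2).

[12; 1, 1, 1, 3]

139 = 12×11 + 7
11 = 1×7 + 4
7 = 1×4 + 3
4 = 1×3 + 1
3 = 3×1 + 0  (stop)
So 139/11 = [12; 1, 1, 1, 3].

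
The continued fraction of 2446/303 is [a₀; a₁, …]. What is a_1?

13

2446 = 8·303 + 22   →  a_0 = 8
303 = 13·22 + 17   →  a_1 = 13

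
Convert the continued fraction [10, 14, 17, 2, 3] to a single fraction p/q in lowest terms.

17272/1715

Fold from the inside: start with 3/1.
  2 + 1/3 = 7/3
  17 + 3/7 = 122/7
  14 + 7/122 = 1715/122
  10 + 122/1715 = 17272/1715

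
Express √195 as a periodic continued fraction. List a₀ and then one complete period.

a₀ = ⌊√195⌋ = 13.
With m₀=0, d₀=1 and mₖ₊₁ = dₖaₖ − mₖ, dₖ₊₁ = (n − mₖ₊₁²)/dₖ, aₖ₊₁ = ⌊(a₀+mₖ₊₁)/dₖ₊₁⌋:
  k=1: m=13, d=26, a=1
  k=2: m=13, d=1, a=26
d=1 and a=2a₀=26 at k=2, so the next step gives (m, d) = (13, 26) again — its k=1 value — and the period has length 2.

[13; 1, 26]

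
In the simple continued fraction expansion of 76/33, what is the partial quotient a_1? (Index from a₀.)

76 = 2·33 + 10   →  a_0 = 2
33 = 3·10 + 3   →  a_1 = 3

3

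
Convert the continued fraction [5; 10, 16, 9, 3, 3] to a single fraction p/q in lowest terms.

Fold from the inside: start with 3/1.
  3 + 1/3 = 10/3
  9 + 3/10 = 93/10
  16 + 10/93 = 1498/93
  10 + 93/1498 = 15073/1498
  5 + 1498/15073 = 76863/15073

76863/15073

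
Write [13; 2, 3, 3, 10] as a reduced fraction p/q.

Using pₖ = aₖpₖ₋₁ + pₖ₋₂ and qₖ = aₖqₖ₋₁ + qₖ₋₂:
  k=0: a=13, p=13, q=1
  k=1: a=2, p=27, q=2
  k=2: a=3, p=94, q=7
  k=3: a=3, p=309, q=23
  k=4: a=10, p=3184, q=237

3184/237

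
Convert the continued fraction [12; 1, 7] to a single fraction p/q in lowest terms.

103/8

Fold from the inside: start with 7/1.
  1 + 1/7 = 8/7
  12 + 7/8 = 103/8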